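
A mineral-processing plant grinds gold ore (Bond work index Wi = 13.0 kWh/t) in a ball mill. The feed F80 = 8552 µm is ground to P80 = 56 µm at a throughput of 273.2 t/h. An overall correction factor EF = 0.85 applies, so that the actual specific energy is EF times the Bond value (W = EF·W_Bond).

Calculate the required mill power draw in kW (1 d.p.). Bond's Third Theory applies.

P = 3707.7 kW

W = 10 Wi (1/√P80 − 1/√F80)  [Bond]
W = 10·13.0·(1/√56 − 1/√8552) = 10·13.0·(0.122817) = 15.9662 kWh/t
W_actual = 0.85 × 15.9662 = 13.5713 kWh/t
Mill draw = 13.5713 × 273.2 = 3707.7 kW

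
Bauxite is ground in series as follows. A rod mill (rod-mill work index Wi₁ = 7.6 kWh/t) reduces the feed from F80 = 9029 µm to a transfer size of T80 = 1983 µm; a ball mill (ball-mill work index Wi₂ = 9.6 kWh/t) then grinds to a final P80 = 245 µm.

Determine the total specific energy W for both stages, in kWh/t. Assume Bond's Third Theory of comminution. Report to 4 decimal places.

W = 10 Wi (P80^-0.5 − F80^-0.5)
Stage 1 (9029→1983 µm, Wi₁=7.6): W₁ = 10·7.6·(0.022456 − 0.010524) = 0.9069 kWh/t
Stage 2 (1983→245 µm, Wi₂=9.6): W₂ = 10·9.6·(0.063888 − 0.022456) = 3.9774 kWh/t
W = W₁ + W₂ = 0.9069 + 3.9774 = 4.8843 kWh/t

W = 4.8843 kWh/t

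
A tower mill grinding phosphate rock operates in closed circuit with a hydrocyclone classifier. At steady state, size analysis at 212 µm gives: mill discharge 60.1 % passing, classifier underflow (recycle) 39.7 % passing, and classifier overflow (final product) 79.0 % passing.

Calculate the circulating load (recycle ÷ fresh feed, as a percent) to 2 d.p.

CL = 92.65 %

Mass balance on the −212 µm fraction:
(1+r)·d = r·u + o ⇒ r = (o−d)/(d−u)
r = (79.0 − 60.1)/(60.1 − 39.7) = 18.9/20.4 = 0.9265
CL = 100·r = 92.65 %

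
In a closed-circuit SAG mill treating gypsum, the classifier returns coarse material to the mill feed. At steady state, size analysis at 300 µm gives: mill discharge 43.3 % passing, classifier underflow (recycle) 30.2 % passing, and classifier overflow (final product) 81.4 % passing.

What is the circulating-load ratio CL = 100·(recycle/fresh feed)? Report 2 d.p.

CL = 290.84 %

Let r = R/F. Size balance at 300 µm:
d + r·d = r·u + o → r(d−u) = o−d
r = (81.4 − 43.3)/(43.3 − 30.2) = 38.1/13.1 = 2.9084
CL = 100·r = 290.84 %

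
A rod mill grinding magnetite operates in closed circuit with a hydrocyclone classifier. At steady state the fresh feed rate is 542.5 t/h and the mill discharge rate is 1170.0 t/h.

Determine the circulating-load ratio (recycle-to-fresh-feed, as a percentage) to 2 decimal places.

CL = 115.67 %

Discharge = new feed + return, hence
R = M − F = 1170.0 − 542.5 = 627.5 t/h
CL = 100·R/F = 100·627.5/542.5 = 115.67 %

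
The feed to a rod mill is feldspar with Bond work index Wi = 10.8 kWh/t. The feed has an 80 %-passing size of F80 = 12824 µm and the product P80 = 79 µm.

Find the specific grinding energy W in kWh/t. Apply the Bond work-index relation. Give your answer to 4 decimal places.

W = 11.1972 kWh/t

Bond: W = 10·Wi·(1/√P80 − 1/√F80)
1/√79 = 0.112509;  1/√12824 = 0.008831
W = 10·10.8·(0.112509 − 0.008831) = 11.1972 kWh/t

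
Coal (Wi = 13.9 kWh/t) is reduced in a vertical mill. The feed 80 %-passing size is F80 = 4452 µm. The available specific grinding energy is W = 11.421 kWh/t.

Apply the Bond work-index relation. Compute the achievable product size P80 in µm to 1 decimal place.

P80 = 105.9 µm

W = 10 Wi (1/√P80 − 1/√F80)  [Bond]
P80^(−½) = W/(10 Wi) + F80^(−½)
  = 11.4210/(10·13.9) + 1/√4452 = 0.082165 + 0.014987 = 0.097153
P80 = (1/0.097153)² = 10.2931² = 105.95 µm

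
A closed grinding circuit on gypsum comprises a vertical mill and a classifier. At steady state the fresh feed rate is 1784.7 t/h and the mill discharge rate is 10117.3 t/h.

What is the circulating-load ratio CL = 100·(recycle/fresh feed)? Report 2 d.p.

CL = 466.89 %

M = F + R at steady state, so:
R = M − F = 10117.3 − 1784.7 = 8332.6 t/h
CL = 100·R/F = 100·8332.6/1784.7 = 466.89 %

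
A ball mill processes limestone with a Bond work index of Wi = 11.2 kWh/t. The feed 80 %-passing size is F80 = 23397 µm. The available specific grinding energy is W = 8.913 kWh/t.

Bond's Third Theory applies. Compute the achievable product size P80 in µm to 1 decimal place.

W = 10 Wi (P80^-0.5 − F80^-0.5)
P80^(−½) = W/(10 Wi) + F80^(−½)
  = 8.9130/(10·11.2) + 1/√23397 = 0.079580 + 0.006538 = 0.086118
P80 = (1/0.086118)² = 11.6120² = 134.84 µm

P80 = 134.8 µm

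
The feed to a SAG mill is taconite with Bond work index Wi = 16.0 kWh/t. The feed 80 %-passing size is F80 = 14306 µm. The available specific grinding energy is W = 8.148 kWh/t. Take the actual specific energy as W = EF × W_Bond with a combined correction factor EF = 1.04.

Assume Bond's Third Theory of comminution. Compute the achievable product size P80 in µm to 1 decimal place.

Bond:  W = 10 Wi (1/√P − 1/√F)
W_Bond = W / EF = 8.148 / 1.04 = 7.8346 kWh/t
⇒ 1/√P80 = W_Bond/(10 Wi) + 1/√F80
  = 7.8346/(10·16.0) + 1/√14306 = 0.048966 + 0.008361 = 0.057327
P80 = (1/0.057327)² = 17.4438² = 304.29 µm

P80 = 304.3 µm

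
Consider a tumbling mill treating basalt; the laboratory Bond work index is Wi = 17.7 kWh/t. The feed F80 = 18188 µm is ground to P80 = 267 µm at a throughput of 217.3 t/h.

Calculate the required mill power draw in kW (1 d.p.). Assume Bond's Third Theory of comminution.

P = 2068.6 kW

W = 10 Wi (P80^-0.5 − F80^-0.5)
W = 10·17.7·(1/√267 − 1/√18188) = 10·17.7·(0.053784) = 9.5198 kWh/t
Mill draw = 9.5198 × 217.3 = 2068.6 kW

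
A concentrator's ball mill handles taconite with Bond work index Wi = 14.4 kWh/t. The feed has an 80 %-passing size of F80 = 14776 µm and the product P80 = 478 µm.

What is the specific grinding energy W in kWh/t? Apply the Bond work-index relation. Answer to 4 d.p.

W = 5.4018 kWh/t

Bond:  W = 10 Wi (1/√P − 1/√F)
1/√478 = 0.045739;  1/√14776 = 0.008227
W = 10·14.4·(0.045739 − 0.008227) = 5.4018 kWh/t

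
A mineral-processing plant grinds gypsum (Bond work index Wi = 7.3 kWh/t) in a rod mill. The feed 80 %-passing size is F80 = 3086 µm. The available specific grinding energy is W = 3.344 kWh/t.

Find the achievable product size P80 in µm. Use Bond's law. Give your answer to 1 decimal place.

W_Bond = 10·Wi·(1/√P₈₀ − 1/√F₈₀)
1/√P80 = 1/√F80 + W/(10·Wi)
  = 3.3440/(10·7.3) + 1/√3086 = 0.045808 + 0.018001 = 0.063809
P80 = (1/0.063809)² = 15.6717² = 245.60 µm

P80 = 245.6 µm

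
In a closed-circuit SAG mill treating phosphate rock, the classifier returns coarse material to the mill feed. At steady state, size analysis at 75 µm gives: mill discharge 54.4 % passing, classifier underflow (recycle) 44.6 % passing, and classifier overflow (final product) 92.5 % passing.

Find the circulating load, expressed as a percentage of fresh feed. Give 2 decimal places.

CL = 388.78 %

Classifier node, passing 75 µm:
r = (o − d)/(d − u)
r = (92.5 − 54.4)/(54.4 − 44.6) = 38.1/9.8 = 3.8878
CL = 100·r = 388.78 %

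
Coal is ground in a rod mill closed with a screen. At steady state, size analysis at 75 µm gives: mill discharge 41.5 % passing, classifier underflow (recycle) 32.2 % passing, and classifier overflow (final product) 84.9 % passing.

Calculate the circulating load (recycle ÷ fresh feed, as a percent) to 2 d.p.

Classifier node, passing 75 µm:
Fd + Rd = Ru + Fo ⇒ R/F = (o−d)/(d−u)
r = (84.9 − 41.5)/(41.5 − 32.2) = 43.4/9.3 = 4.6667
CL = 100·r = 466.67 %

CL = 466.67 %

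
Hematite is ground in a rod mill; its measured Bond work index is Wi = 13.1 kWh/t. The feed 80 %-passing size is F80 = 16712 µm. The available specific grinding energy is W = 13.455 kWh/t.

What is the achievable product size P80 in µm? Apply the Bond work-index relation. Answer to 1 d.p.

P80 = 82.0 µm

Bond:  W = 10 Wi (1/√P − 1/√F)
1/√P80 = 1/√F80 + W/(10·Wi)
  = 13.4550/(10·13.1) + 1/√16712 = 0.102710 + 0.007735 = 0.110445
P80 = (1/0.110445)² = 9.0542² = 81.98 µm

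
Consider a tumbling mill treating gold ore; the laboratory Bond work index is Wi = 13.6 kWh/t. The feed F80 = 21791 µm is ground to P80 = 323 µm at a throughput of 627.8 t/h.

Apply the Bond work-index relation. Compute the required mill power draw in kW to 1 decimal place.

W = 10 Wi (P80^-0.5 − F80^-0.5)
W = 10·13.6·(1/√323 − 1/√21791) = 10·13.6·(0.048867) = 6.6459 kWh/t
P_mill = W·ṁ = 6.6459·627.8 = 4172.3 kW

P = 4172.3 kW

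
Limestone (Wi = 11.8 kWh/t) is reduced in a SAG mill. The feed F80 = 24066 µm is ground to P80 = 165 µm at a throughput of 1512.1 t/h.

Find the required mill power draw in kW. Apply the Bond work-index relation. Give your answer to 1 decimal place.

P = 12740.4 kW

Bond:  W = 10 Wi (1/√P − 1/√F)
W = 10·11.8·(1/√165 − 1/√24066) = 10·11.8·(0.071404) = 8.4256 kWh/t
P = W·T = 8.4256·1512.1 = 12740.4 kW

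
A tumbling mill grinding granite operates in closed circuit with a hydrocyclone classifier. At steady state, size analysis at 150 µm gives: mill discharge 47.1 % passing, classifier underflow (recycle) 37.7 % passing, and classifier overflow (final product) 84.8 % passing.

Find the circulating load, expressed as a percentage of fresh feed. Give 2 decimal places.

CL = 401.06 %

Two-product formula at 150 µm:
(1+r)d = ru + o → r = (o−d)/(d−u)
r = (84.8 − 47.1)/(47.1 − 37.7) = 37.7/9.4 = 4.0106
CL = 100·r = 401.06 %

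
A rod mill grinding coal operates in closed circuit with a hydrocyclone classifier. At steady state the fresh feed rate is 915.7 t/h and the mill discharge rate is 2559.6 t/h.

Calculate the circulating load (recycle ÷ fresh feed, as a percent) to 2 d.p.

M = F + R at steady state, so:
R = M − F = 2559.6 − 915.7 = 1643.9 t/h
CL = 100·R/F = 100·1643.9/915.7 = 179.52 %

CL = 179.52 %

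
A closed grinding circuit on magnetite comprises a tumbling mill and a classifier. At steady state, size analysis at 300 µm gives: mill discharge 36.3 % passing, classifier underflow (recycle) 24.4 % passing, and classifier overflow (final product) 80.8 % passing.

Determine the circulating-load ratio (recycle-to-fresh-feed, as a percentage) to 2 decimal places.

CL = 373.95 %

Mass balance on the −300 µm fraction:
d + r·d = r·u + o → r(d−u) = o−d
r = (80.8 − 36.3)/(36.3 − 24.4) = 44.5/11.9 = 3.7395
CL = 100·r = 373.95 %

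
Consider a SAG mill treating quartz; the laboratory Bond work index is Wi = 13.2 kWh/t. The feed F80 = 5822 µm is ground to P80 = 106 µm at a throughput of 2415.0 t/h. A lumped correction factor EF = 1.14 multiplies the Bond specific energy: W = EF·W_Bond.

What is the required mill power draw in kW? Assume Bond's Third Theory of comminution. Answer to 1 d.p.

W = 10 Wi / √P80 − 10 Wi / √F80
W = 10·13.2·(1/√106 − 1/√5822) = 10·13.2·(0.084023) = 11.0910 kWh/t
W_actual = 1.14 × 11.0910 = 12.6437 kWh/t
Power = W × throughput = 12.6437 kWh/t × 2415.0 t/h = 30534.6 kW

P = 30534.6 kW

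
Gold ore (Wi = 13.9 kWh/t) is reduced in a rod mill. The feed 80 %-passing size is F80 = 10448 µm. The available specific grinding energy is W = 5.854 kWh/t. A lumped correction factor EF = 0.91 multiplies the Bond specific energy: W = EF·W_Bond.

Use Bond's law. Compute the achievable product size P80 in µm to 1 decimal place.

W = 10·Wi·(P80^(-½) − F80^(-½))
W_Bond = W / EF = 5.854 / 0.91 = 6.4330 kWh/t
⇒ 1/√P80 = W_Bond/(10·Wi) + 1/√F80
  = 6.4330/(10·13.9) + 1/√10448 = 0.046280 + 0.009783 = 0.056064
P80 = (1/0.056064)² = 17.8369² = 318.15 µm

P80 = 318.2 µm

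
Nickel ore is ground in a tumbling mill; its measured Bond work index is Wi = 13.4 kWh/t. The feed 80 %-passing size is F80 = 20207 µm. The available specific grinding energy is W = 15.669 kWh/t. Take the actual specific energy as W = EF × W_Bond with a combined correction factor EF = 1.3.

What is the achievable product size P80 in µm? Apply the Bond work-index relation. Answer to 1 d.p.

P80 = 106.3 µm

Bond:  W = 10 Wi (1/√P − 1/√F)
W_Bond = W / EF = 15.669 / 1.3 = 12.0531 kWh/t
P80^-0.5 = F80^-0.5 + W_Bond/(10 Wi)
  = 12.0531/(10·13.4) + 1/√20207 = 0.089948 + 0.007035 = 0.096983
P80 = (1/0.096983)² = 10.3111² = 106.32 µm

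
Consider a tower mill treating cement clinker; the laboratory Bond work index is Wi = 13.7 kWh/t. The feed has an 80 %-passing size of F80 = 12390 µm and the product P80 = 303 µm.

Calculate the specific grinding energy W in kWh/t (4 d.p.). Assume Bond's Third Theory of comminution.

W = 10 Wi (1/√P80 − 1/√F80)  [Bond]
1/√303 = 0.057448;  1/√12390 = 0.008984
W = 10·13.7·(0.057448 − 0.008984) = 6.6397 kWh/t

W = 6.6397 kWh/t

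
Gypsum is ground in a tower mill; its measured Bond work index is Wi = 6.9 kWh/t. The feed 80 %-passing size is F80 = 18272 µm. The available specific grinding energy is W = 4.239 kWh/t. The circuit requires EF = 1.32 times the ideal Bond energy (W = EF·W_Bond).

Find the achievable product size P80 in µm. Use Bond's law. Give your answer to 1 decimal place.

P80 = 343.7 µm

W = 10 Wi / √P80 − 10 Wi / √F80
W_Bond = W / EF = 4.239 / 1.32 = 3.2114 kWh/t
P80^(−½) = W_Bond/(10 Wi) + F80^(−½)
  = 3.2114/(10·6.9) + 1/√18272 = 0.046542 + 0.007398 = 0.053939
P80 = (1/0.053939)² = 18.5393² = 343.71 µm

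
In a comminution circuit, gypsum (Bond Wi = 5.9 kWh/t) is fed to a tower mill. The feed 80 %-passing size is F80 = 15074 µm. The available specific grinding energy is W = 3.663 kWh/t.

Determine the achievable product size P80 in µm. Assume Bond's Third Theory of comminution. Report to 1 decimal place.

P80 = 202.7 µm

W_Bond = 10·Wi·(1/√P₈₀ − 1/√F₈₀)
⇒ 1/√P80 = W/(10 Wi) + 1/√F80
  = 3.6630/(10·5.9) + 1/√15074 = 0.062085 + 0.008145 = 0.070230
P80 = (1/0.070230)² = 14.2390² = 202.75 µm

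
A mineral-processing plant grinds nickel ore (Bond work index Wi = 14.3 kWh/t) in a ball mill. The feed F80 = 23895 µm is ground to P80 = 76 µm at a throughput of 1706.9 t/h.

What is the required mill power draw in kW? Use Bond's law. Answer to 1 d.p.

P = 26419.6 kW

W_Bond = 10·Wi·(1/√P₈₀ − 1/√F₈₀)
W = 10·14.3·(1/√76 − 1/√23895) = 10·14.3·(0.108239) = 15.4781 kWh/t
P = W·T = 15.4781·1706.9 = 26419.6 kW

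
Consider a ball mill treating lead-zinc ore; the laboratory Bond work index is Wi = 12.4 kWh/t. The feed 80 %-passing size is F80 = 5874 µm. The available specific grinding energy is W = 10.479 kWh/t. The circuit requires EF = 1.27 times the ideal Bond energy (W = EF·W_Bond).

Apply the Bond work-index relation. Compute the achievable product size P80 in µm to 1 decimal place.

P80 = 157.9 µm

Bond: W = 10·Wi·(1/√P80 − 1/√F80)
W_Bond = W / EF = 10.479 / 1.27 = 8.2512 kWh/t
⇒ 1/√P80 = W_Bond/(10·Wi) + 1/√F80
  = 8.2512/(10·12.4) + 1/√5874 = 0.066542 + 0.013048 = 0.079589
P80 = (1/0.079589)² = 12.5645² = 157.87 µm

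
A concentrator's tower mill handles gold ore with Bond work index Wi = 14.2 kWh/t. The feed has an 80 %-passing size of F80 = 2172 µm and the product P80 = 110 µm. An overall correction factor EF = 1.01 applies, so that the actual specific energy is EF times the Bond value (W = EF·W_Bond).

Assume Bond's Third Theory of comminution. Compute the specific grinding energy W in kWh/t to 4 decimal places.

W = 10.5972 kWh/t

W = 10 Wi (1/√P80 − 1/√F80)  [Bond]
1/√110 = 0.095346;  1/√2172 = 0.021457
W = 10·14.2·(0.095346 − 0.021457) = 10.4923 kWh/t
Corrected W = EF·W_Bond = 1.01·10.4923 = 10.5972 kWh/t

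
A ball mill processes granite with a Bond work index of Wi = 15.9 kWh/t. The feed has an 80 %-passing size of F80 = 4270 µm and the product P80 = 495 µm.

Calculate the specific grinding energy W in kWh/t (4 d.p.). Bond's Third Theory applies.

W = 10 Wi (P80^-0.5 − F80^-0.5)
1/√495 = 0.044947;  1/√4270 = 0.015303
W = 10·15.9·(0.044947 − 0.015303) = 4.7133 kWh/t

W = 4.7133 kWh/t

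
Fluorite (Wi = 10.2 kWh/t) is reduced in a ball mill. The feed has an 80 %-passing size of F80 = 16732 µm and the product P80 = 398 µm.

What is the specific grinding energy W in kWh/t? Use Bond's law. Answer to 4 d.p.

W = 10·Wi·(P80^(-½) − F80^(-½))
1/√398 = 0.050125;  1/√16732 = 0.007731
W = 10·10.2·(0.050125 − 0.007731) = 4.3243 kWh/t

W = 4.3243 kWh/t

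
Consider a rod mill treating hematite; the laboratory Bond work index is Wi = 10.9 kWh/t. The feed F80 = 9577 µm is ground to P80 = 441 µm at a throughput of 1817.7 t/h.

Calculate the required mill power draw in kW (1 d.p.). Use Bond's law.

Bond: W = 10·Wi·(1/√P80 − 1/√F80)
W = 10·10.9·(1/√441 − 1/√9577) = 10·10.9·(0.037401) = 4.0767 kWh/t
Mill draw = 4.0767 × 1817.7 = 7410.2 kW

P = 7410.2 kW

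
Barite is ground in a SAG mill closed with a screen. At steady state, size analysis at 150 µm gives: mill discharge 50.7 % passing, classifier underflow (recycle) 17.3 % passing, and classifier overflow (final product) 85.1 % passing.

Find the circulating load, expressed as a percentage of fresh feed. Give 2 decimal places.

Mass balance on the −150 µm fraction:
(1+r)·d = r·u + o ⇒ r = (o−d)/(d−u)
r = (85.1 − 50.7)/(50.7 − 17.3) = 34.4/33.4 = 1.0299
CL = 100·r = 102.99 %

CL = 102.99 %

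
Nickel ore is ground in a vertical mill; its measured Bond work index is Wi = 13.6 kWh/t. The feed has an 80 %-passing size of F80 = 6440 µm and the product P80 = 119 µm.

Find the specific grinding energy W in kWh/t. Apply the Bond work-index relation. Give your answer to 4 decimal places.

W = 10.7724 kWh/t

Bond:  W = 10 Wi (1/√P − 1/√F)
1/√119 = 0.091670;  1/√6440 = 0.012461
W = 10·13.6·(0.091670 − 0.012461) = 10.7724 kWh/t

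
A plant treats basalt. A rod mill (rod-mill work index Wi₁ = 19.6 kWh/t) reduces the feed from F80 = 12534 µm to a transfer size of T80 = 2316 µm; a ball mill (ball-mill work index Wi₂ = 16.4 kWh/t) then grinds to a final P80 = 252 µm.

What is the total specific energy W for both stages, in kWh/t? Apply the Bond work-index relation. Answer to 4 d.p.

W = 10 Wi (1/√P80 − 1/√F80)  [Bond]
Stage 1 (12534→2316 µm, Wi₁=19.6): W₁ = 10·19.6·(0.020779 − 0.008932) = 2.3220 kWh/t
Stage 2 (2316→252 µm, Wi₂=16.4): W₂ = 10·16.4·(0.062994 − 0.020779) = 6.9232 kWh/t
W = W₁ + W₂ = 2.3220 + 6.9232 = 9.2453 kWh/t

W = 9.2453 kWh/t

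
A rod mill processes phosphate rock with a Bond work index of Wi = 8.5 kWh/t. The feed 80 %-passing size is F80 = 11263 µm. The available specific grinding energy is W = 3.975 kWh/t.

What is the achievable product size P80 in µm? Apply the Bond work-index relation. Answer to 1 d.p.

Bond:  W = 10 Wi (1/√P − 1/√F)
⇒ 1/√P80 = W/(10·Wi) + 1/√F80
  = 3.9750/(10·8.5) + 1/√11263 = 0.046765 + 0.009423 = 0.056187
P80 = (1/0.056187)² = 17.7976² = 316.75 µm

P80 = 316.8 µm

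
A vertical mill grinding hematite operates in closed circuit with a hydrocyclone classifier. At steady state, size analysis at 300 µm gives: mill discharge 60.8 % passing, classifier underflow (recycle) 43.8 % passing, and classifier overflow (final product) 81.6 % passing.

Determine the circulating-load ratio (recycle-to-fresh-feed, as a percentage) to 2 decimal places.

CL = 122.35 %

Classifier node, passing 300 µm:
d + r·d = r·u + o → r(d−u) = o−d
r = (81.6 − 60.8)/(60.8 − 43.8) = 20.8/17.0 = 1.2235
CL = 100·r = 122.35 %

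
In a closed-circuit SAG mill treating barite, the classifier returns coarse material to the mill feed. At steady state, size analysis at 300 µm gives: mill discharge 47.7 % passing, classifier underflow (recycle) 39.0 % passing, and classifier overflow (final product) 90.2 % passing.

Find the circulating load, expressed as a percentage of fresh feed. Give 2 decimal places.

CL = 488.51 %

Mass balance on the −300 µm fraction:
(1+r)·d = r·u + o ⇒ r = (o−d)/(d−u)
r = (90.2 − 47.7)/(47.7 − 39.0) = 42.5/8.7 = 4.8851
CL = 100·r = 488.51 %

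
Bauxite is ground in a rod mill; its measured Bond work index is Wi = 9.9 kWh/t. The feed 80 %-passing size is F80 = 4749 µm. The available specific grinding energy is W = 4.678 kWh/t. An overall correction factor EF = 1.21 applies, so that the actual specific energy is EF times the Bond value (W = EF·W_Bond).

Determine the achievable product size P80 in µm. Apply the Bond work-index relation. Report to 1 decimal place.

W = 10 Wi (1/√P80 − 1/√F80)  [Bond]
W_Bond = W / EF = 4.678 / 1.21 = 3.8661 kWh/t
P80^-0.5 = F80^-0.5 + W_Bond/(10 Wi)
  = 3.8661/(10·9.9) + 1/√4749 = 0.039052 + 0.014511 = 0.053563
P80 = (1/0.053563)² = 18.6697² = 348.56 µm

P80 = 348.6 µm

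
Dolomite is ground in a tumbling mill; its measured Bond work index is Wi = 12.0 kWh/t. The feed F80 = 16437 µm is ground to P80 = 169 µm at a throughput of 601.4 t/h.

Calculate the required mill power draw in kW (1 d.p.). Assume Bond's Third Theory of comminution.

P = 4988.5 kW

W = 10 Wi (1/√P80 − 1/√F80)  [Bond]
W = 10·12.0·(1/√169 − 1/√16437) = 10·12.0·(0.069123) = 8.2948 kWh/t
Mill draw = 8.2948 × 601.4 = 4988.5 kW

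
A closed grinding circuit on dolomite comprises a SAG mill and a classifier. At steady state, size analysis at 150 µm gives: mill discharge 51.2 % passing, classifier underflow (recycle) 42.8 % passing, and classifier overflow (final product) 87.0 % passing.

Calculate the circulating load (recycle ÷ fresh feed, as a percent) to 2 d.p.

Two-product formula at 150 µm:
Fd + Rd = Ru + Fo ⇒ R/F = (o−d)/(d−u)
r = (87.0 − 51.2)/(51.2 − 42.8) = 35.8/8.4 = 4.2619
CL = 100·r = 426.19 %

CL = 426.19 %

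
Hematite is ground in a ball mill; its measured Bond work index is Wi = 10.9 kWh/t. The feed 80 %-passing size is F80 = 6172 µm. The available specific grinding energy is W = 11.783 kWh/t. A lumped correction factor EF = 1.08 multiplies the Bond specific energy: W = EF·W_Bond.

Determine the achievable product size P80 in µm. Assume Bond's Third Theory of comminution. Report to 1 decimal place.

P80 = 78.6 µm

W_Bond = 10·Wi·(1/√P₈₀ − 1/√F₈₀)
W_Bond = W / EF = 11.783 / 1.08 = 10.9102 kWh/t
⇒ 1/√P80 = W_Bond/(10·Wi) + 1/√F80
  = 10.9102/(10·10.9) + 1/√6172 = 0.100093 + 0.012729 = 0.112822
P80 = (1/0.112822)² = 8.8635² = 78.56 µm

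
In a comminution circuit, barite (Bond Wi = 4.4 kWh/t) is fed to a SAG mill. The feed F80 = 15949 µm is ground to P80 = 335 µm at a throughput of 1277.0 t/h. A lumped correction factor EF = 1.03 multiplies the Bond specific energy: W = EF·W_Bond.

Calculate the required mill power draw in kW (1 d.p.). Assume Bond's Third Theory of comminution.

P = 2703.7 kW

Bond: W = 10·Wi·(1/√P80 − 1/√F80)
W = 10·4.4·(1/√335 − 1/√15949) = 10·4.4·(0.046718) = 2.0556 kWh/t
Apply correction: 2.0556 × 1.03 = 2.1172 kWh/t
P_mill = W·ṁ = 2.1172·1277.0 = 2703.7 kW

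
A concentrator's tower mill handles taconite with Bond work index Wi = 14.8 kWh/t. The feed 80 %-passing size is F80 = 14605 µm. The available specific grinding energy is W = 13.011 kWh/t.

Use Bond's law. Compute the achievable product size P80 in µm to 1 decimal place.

W = 10 Wi (P80^-0.5 − F80^-0.5)
1/√P80 = 1/√F80 + W/(10·Wi)
  = 13.0110/(10·14.8) + 1/√14605 = 0.087912 + 0.008275 = 0.096187
P80 = (1/0.096187)² = 10.3964² = 108.09 µm

P80 = 108.1 µm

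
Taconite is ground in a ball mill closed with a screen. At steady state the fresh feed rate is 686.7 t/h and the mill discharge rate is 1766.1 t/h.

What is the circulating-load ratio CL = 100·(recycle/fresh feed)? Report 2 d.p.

Steady state: M = F + R.
R = M − F = 1766.1 − 686.7 = 1079.4 t/h
CL = 100·R/F = 100·1079.4/686.7 = 157.19 %

CL = 157.19 %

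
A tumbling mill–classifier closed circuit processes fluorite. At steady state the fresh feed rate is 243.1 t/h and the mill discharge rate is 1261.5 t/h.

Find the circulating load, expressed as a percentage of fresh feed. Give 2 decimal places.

Mill node: discharge = fresh + recycle.
R = M − F = 1261.5 − 243.1 = 1018.4 t/h
CL = 100·R/F = 100·1018.4/243.1 = 418.92 %

CL = 418.92 %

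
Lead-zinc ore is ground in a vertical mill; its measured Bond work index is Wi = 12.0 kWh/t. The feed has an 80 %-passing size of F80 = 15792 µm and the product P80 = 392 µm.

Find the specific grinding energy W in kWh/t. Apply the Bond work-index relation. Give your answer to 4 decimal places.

W = 5.1060 kWh/t

Bond: W = 10·Wi·(1/√P80 − 1/√F80)
1/√392 = 0.050508;  1/√15792 = 0.007958
W = 10·12.0·(0.050508 − 0.007958) = 5.1060 kWh/t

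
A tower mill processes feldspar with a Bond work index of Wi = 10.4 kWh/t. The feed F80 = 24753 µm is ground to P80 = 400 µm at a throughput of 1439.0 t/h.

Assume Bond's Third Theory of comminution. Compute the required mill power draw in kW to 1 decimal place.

P = 6531.6 kW

W = 10 Wi (1/√P80 − 1/√F80)  [Bond]
W = 10·10.4·(1/√400 − 1/√24753) = 10·10.4·(0.043644) = 4.5390 kWh/t
P_mill = W·ṁ = 4.5390·1439.0 = 6531.6 kW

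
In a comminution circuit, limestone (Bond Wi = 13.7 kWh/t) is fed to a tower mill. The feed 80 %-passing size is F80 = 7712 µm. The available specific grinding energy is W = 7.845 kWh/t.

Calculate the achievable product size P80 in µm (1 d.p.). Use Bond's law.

W = 10·Wi·(P80^(-½) − F80^(-½))
1/√P80 = 1/√F80 + W/(10·Wi)
  = 7.8450/(10·13.7) + 1/√7712 = 0.057263 + 0.011387 = 0.068650
P80 = (1/0.068650)² = 14.5667² = 212.19 µm

P80 = 212.2 µm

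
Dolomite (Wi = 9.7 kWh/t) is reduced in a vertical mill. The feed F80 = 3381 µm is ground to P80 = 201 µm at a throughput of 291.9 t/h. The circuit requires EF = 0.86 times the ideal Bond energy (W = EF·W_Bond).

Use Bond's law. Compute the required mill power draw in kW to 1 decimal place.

P = 1298.8 kW

W = 10 Wi (1/√P80 − 1/√F80)  [Bond]
W = 10·9.7·(1/√201 − 1/√3381) = 10·9.7·(0.053337) = 5.1736 kWh/t
With EF = 0.86: W = 5.1736·0.86 = 4.4493 kWh/t
Power = W × throughput = 4.4493 kWh/t × 291.9 t/h = 1298.8 kW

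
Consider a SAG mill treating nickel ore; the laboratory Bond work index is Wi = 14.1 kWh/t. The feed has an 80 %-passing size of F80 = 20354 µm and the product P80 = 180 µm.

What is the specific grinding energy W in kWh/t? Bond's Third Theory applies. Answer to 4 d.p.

W = 9.5212 kWh/t

Bond:  W = 10 Wi (1/√P − 1/√F)
1/√180 = 0.074536;  1/√20354 = 0.007009
W = 10·14.1·(0.074536 − 0.007009) = 9.5212 kWh/t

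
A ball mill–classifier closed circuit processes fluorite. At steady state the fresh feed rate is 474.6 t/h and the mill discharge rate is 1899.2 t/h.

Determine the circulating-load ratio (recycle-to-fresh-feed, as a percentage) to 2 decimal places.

CL = 300.17 %

M = F + R at steady state, so:
R = M − F = 1899.2 − 474.6 = 1424.6 t/h
CL = 100·R/F = 100·1424.6/474.6 = 300.17 %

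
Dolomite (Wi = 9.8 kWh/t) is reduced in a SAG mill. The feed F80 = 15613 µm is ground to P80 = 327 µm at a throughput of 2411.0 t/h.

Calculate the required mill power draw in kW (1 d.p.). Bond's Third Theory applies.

Bond:  W = 10 Wi (1/√P − 1/√F)
W = 10·9.8·(1/√327 − 1/√15613) = 10·9.8·(0.047297) = 4.6351 kWh/t
P = W·T = 4.6351·2411.0 = 11175.3 kW

P = 11175.3 kW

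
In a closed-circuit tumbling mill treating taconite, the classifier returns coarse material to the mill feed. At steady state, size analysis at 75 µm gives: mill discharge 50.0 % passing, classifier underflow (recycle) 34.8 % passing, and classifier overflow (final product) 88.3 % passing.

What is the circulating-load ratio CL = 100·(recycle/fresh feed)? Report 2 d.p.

CL = 251.97 %

Balance %-passing 75 µm (r = R/F):
d + r·d = r·u + o → r(d−u) = o−d
r = (88.3 − 50.0)/(50.0 − 34.8) = 38.3/15.2 = 2.5197
CL = 100·r = 251.97 %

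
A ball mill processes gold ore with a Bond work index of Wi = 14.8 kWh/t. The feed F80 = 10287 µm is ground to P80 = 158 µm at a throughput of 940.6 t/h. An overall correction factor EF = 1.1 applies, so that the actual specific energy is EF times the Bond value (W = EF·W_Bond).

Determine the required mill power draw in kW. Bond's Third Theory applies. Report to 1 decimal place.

W = 10 Wi / √P80 − 10 Wi / √F80
W = 10·14.8·(1/√158 − 1/√10287) = 10·14.8·(0.069696) = 10.3150 kWh/t
With EF = 1.1: W = 10.3150·1.1 = 11.3465 kWh/t
Mill draw = 11.3465 × 940.6 = 10672.6 kW

P = 10672.6 kW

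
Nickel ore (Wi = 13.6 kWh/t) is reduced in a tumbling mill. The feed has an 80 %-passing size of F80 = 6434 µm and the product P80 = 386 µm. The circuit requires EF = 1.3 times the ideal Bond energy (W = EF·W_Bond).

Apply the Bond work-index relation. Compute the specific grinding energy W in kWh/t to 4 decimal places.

W = 6.7947 kWh/t

Bond:  W = 10 Wi (1/√P − 1/√F)
1/√386 = 0.050899;  1/√6434 = 0.012467
W = 10·13.6·(0.050899 − 0.012467) = 5.2267 kWh/t
With EF = 1.3: W = 5.2267·1.3 = 6.7947 kWh/t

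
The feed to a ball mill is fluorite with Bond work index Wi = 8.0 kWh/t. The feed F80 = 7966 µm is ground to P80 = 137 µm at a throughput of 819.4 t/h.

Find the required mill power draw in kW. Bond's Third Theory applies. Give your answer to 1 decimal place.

P = 4866.0 kW

Bond: W = 10·Wi·(1/√P80 − 1/√F80)
W = 10·8.0·(1/√137 − 1/√7966) = 10·8.0·(0.074232) = 5.9385 kWh/t
Power = W × throughput = 5.9385 kWh/t × 819.4 t/h = 4866.0 kW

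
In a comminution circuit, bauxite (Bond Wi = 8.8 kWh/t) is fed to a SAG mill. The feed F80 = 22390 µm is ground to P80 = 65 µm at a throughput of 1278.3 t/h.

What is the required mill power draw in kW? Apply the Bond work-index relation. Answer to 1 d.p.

P = 13200.9 kW

Bond:  W = 10 Wi (1/√P − 1/√F)
W = 10·8.8·(1/√65 − 1/√22390) = 10·8.8·(0.117352) = 10.3270 kWh/t
P_mill = W·ṁ = 10.3270·1278.3 = 13200.9 kW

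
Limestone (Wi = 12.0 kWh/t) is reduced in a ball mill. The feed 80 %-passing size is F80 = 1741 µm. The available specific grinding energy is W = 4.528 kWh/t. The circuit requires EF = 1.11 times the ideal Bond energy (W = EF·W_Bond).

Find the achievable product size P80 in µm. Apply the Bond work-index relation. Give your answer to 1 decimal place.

P80 = 297.7 µm

W_Bond = 10·Wi·(1/√P₈₀ − 1/√F₈₀)
W_Bond = W / EF = 4.528 / 1.11 = 4.0793 kWh/t
⇒ 1/√P80 = W_Bond/(10 Wi) + 1/√F80
  = 4.0793/(10·12.0) + 1/√1741 = 0.033994 + 0.023966 = 0.057960
P80 = (1/0.057960)² = 17.2532² = 297.67 µm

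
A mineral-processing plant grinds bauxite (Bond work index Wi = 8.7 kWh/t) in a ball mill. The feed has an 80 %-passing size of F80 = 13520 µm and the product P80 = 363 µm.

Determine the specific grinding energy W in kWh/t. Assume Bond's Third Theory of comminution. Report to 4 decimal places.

W = 10·Wi·(P80^(-½) − F80^(-½))
1/√363 = 0.052486;  1/√13520 = 0.008600
W = 10·8.7·(0.052486 − 0.008600) = 3.8181 kWh/t

W = 3.8181 kWh/t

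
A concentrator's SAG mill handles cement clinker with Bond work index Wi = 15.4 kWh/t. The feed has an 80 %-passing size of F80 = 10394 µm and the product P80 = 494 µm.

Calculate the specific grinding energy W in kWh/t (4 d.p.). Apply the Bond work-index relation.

W = 5.4183 kWh/t

Bond:  W = 10 Wi (1/√P − 1/√F)
1/√494 = 0.044992;  1/√10394 = 0.009809
W = 10·15.4·(0.044992 − 0.009809) = 5.4183 kWh/t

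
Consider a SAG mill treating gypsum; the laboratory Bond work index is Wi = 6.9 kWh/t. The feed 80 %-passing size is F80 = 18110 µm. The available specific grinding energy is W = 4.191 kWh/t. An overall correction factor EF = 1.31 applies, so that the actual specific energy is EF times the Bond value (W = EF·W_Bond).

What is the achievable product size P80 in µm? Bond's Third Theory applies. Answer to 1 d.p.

P80 = 345.5 µm

W = 10·Wi·(P80^(-½) − F80^(-½))
W_Bond = W / EF = 4.191 / 1.31 = 3.1992 kWh/t
P80^(−½) = W_Bond/(10 Wi) + F80^(−½)
  = 3.1992/(10·6.9) + 1/√18110 = 0.046366 + 0.007431 = 0.053797
P80 = (1/0.053797)² = 18.5885² = 345.53 µm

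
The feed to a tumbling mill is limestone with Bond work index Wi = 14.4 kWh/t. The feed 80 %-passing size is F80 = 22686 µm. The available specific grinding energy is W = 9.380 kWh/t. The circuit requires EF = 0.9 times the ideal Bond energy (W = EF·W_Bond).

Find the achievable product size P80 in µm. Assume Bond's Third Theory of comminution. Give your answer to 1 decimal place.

P80 = 160.2 µm

W = 10 Wi / √P80 − 10 Wi / √F80
W_Bond = W / EF = 9.380 / 0.9 = 10.4222 kWh/t
P80^-0.5 = F80^-0.5 + W_Bond/(10 Wi)
  = 10.4222/(10·14.4) + 1/√22686 = 0.072377 + 0.006639 = 0.079016
P80 = (1/0.079016)² = 12.6557² = 160.17 µm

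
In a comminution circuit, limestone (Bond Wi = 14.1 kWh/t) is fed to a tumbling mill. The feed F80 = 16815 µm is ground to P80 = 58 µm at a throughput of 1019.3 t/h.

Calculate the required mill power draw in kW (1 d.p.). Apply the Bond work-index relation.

Bond:  W = 10 Wi (1/√P − 1/√F)
W = 10·14.1·(1/√58 − 1/√16815) = 10·14.1·(0.123595) = 17.4269 kWh/t
Mill draw = 17.4269 × 1019.3 = 17763.2 kW

P = 17763.2 kW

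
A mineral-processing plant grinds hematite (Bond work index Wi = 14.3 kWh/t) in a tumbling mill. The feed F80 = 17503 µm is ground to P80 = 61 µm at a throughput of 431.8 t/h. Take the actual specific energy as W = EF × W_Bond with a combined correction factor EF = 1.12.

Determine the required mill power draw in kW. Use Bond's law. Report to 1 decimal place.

W = 10 Wi / √P80 − 10 Wi / √F80
W = 10·14.3·(1/√61 − 1/√17503) = 10·14.3·(0.120478) = 17.2284 kWh/t
W_actual = 1.12 × 17.2284 = 19.2958 kWh/t
P = W·T = 19.2958·431.8 = 8331.9 kW

P = 8331.9 kW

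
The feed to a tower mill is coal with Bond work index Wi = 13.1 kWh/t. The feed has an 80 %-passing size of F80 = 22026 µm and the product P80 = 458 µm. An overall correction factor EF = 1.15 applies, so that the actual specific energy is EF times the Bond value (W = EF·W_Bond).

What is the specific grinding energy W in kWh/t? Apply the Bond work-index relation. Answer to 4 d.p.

W = 6.0243 kWh/t

W = 10·Wi·[P80^(−½) − F80^(−½)]
1/√458 = 0.046727;  1/√22026 = 0.006738
W = 10·13.1·(0.046727 − 0.006738) = 5.2385 kWh/t
With EF = 1.15: W = 5.2385·1.15 = 6.0243 kWh/t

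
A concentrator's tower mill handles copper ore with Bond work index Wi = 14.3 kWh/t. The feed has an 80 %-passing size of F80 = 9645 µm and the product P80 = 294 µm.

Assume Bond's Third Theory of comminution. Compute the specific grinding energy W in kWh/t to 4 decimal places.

W = 10 Wi / √P80 − 10 Wi / √F80
1/√294 = 0.058321;  1/√9645 = 0.010182
W = 10·14.3·(0.058321 − 0.010182) = 6.8839 kWh/t

W = 6.8839 kWh/t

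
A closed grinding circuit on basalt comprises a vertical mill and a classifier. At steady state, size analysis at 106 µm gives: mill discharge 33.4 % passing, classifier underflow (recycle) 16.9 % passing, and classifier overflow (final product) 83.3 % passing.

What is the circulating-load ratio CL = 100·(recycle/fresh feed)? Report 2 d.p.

CL = 302.42 %

Balance %-passing 106 µm (r = R/F):
(1+r)·d = r·u + o ⇒ r = (o−d)/(d−u)
r = (83.3 − 33.4)/(33.4 − 16.9) = 49.9/16.5 = 3.0242
CL = 100·r = 302.42 %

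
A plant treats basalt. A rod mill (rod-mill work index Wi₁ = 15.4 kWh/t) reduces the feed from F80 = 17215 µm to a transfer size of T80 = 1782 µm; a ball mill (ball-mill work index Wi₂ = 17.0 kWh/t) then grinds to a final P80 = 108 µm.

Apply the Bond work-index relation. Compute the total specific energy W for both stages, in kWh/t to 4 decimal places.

W_Bond = 10·Wi·(1/√P₈₀ − 1/√F₈₀)
Stage 1 (17215→1782 µm, Wi₁=15.4): W₁ = 10·15.4·(0.023689 − 0.007622) = 2.4744 kWh/t
Stage 2 (1782→108 µm, Wi₂=17.0): W₂ = 10·17.0·(0.096225 − 0.023689) = 12.3311 kWh/t
W = W₁ + W₂ = 2.4744 + 12.3311 = 14.8055 kWh/t

W = 14.8055 kWh/t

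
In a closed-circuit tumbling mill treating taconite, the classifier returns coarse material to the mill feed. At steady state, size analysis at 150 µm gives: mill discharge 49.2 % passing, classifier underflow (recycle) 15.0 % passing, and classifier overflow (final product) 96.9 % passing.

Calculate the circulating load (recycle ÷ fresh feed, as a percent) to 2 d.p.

CL = 139.47 %

Classifier node, passing 150 µm:
d + r·d = r·u + o → r(d−u) = o−d
r = (96.9 − 49.2)/(49.2 − 15.0) = 47.7/34.2 = 1.3947
CL = 100·r = 139.47 %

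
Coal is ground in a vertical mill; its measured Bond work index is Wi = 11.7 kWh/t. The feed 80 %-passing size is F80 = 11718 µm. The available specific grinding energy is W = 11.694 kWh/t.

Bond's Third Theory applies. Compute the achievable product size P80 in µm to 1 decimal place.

P80 = 83.9 µm

Bond: W = 10·Wi·(1/√P80 − 1/√F80)
P80^(−½) = W/(10 Wi) + F80^(−½)
  = 11.6940/(10·11.7) + 1/√11718 = 0.099949 + 0.009238 = 0.109187
P80 = (1/0.109187)² = 9.1586² = 83.88 µm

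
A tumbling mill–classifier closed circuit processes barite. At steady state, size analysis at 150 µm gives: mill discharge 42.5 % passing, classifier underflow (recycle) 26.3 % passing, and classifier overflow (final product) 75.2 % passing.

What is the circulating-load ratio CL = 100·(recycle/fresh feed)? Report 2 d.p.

Classifier node, passing 150 µm:
(1+r)d = ru + o → r = (o−d)/(d−u)
r = (75.2 − 42.5)/(42.5 − 26.3) = 32.7/16.2 = 2.0185
CL = 100·r = 201.85 %

CL = 201.85 %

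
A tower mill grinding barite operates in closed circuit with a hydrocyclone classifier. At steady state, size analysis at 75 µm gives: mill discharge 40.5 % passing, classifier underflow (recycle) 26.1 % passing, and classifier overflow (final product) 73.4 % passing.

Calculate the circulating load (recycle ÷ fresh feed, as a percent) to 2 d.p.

CL = 228.47 %

Two-product formula at 75 µm:
(1+r)d = ru + o → r = (o−d)/(d−u)
r = (73.4 − 40.5)/(40.5 − 26.1) = 32.9/14.4 = 2.2847
CL = 100·r = 228.47 %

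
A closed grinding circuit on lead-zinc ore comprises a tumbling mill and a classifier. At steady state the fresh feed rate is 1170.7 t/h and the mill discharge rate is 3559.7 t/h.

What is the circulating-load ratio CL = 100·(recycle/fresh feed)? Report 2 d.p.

Mill node: discharge = fresh + recycle.
R = M − F = 3559.7 − 1170.7 = 2389.0 t/h
CL = 100·R/F = 100·2389.0/1170.7 = 204.07 %

CL = 204.07 %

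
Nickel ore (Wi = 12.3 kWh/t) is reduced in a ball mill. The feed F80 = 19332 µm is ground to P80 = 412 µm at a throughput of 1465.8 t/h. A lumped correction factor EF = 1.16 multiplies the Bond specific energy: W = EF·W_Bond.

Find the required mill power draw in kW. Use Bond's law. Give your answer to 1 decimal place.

P = 8799.4 kW

W = 10 Wi / √P80 − 10 Wi / √F80
W = 10·12.3·(1/√412 − 1/√19332) = 10·12.3·(0.042074) = 5.1751 kWh/t
W_actual = 1.16 × 5.1751 = 6.0032 kWh/t
P_mill = W·ṁ = 6.0032·1465.8 = 8799.4 kW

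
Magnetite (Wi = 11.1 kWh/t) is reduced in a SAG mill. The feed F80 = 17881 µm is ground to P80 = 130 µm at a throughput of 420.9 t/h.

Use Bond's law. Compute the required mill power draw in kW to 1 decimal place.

W_Bond = 10·Wi·(1/√P₈₀ − 1/√F₈₀)
W = 10·11.1·(1/√130 − 1/√17881) = 10·11.1·(0.080227) = 8.9053 kWh/t
P_mill = W·ṁ = 8.9053·420.9 = 3748.2 kW

P = 3748.2 kW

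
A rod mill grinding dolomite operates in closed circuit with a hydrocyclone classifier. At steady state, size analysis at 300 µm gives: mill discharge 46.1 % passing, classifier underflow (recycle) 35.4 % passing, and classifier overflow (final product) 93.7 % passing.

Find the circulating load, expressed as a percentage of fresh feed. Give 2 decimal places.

CL = 444.86 %

Let r = R/F. Size balance at 300 µm:
(1+r)·d = r·u + o ⇒ r = (o−d)/(d−u)
r = (93.7 − 46.1)/(46.1 − 35.4) = 47.6/10.7 = 4.4486
CL = 100·r = 444.86 %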